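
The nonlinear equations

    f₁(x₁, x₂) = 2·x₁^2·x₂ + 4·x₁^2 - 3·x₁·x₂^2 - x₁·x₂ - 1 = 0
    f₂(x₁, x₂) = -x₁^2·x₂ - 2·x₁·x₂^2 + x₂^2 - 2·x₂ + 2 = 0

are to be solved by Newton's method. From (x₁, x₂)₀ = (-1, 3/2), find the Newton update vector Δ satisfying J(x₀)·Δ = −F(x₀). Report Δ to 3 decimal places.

At (-1, 3/2): F = (14.250, 4.250).
Jacobian J = [[4·x₁·x₂ + 8·x₁ - 3·x₂^2 - x₂, 2·x₁^2 - 6·x₁·x₂ - x₁], [-2·x₁·x₂ - 2·x₂^2, -x₁^2 - 4·x₁·x₂ + 2·x₂ - 2]].
At the point, J = [[-22.250, 12.000], [-1.500, 6.000]] (det J = -115.500).
Solving J·Δ = −F gives Δ = (0.299, -0.634).

(0.299, -0.634)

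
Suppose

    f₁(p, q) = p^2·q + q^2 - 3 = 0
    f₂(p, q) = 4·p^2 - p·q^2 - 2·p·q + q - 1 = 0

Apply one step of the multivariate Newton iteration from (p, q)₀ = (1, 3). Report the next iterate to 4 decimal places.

At (1, 3): F = (9.0000, -9.0000).
Jacobian J = [[2·p·q, p^2 + 2·q], [8·p - q^2 - 2·q, -2·p·q - 2·p + 1]].
At the point, J = [[6.0000, 7.0000], [-7.0000, -7.0000]] (det J = 7.0000).
Solving J·Δ = −F gives Δ = (0.0000, -1.2857).
Then the next iterate is (p, q)₁ = (1.0000, 1.7143).

(1.0000, 1.7143)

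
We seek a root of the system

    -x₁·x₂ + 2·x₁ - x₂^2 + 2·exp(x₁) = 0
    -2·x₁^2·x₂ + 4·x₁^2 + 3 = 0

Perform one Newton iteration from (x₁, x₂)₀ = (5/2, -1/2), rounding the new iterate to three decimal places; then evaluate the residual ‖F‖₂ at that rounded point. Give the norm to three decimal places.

15.229

At (5/2, -1/2): F = (30.36499, 34.250).
Jacobian J = [[-x₂ + 2·exp(x₁) + 2, -x₁ - 2·x₂], [-4·x₁·x₂ + 8·x₁, -2·x₁^2]].
At the point, J = [[26.86499, -1.500], [25.000, -12.500]] (det J = -298.31235).
Solving J·Δ = −F gives Δ = (-1.100, 0.540).
Then the next iterate is (x₁, x₂)₁ = (1.400, 0.040).
Re-evaluating at (1.400, 0.040): F = (10.85280, 10.68320), so ‖F‖₂ = 15.229.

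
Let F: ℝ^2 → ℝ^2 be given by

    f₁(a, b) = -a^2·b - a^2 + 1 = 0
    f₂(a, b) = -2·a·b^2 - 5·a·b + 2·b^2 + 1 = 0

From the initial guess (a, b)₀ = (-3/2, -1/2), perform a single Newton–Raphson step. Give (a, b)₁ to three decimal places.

(-1.053, -0.258)

At (-3/2, -1/2): F = (-0.125, -1.500).
Jacobian J = [[-2·a·b - 2·a, -a^2], [-2·b^2 - 5·b, -4·a·b - 5·a + 4·b]].
At the point, J = [[1.500, -2.250], [2.000, 2.500]] (det J = 8.250).
Solving J·Δ = −F gives Δ = (0.447, 0.242).
Then the next iterate is (a, b)₁ = (-1.053, -0.258).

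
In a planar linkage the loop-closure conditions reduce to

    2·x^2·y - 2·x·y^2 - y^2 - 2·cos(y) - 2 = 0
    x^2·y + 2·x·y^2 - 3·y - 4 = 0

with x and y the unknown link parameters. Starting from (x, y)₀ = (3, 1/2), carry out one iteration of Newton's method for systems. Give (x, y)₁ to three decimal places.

At (3, 1/2): F = (3.49483, 0.500).
Jacobian J = [[4·x·y - 2·y^2, 2·x^2 - 4·x·y - 2·y + 2·sin(y)], [2·x·y + 2·y^2, x^2 + 4·x·y - 3]].
At the point, J = [[5.500, 11.95885], [3.500, 12.000]] (det J = 24.14402).
Solving J·Δ = −F gives Δ = (-1.489, 0.393).
Then the next iterate is (x, y)₁ = (1.511, 0.893).

(1.511, 0.893)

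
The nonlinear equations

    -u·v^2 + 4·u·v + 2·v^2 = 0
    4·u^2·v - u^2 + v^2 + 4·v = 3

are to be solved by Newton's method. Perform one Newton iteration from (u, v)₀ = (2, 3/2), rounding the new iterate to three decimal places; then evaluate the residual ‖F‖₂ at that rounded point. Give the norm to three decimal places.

31.188

At (2, 3/2): F = (12.000, 25.250).
Jacobian J = [[-v^2 + 4·v, -2·u·v + 4·u + 4·v], [8·u·v - 2·u, 4·u^2 + 2·v + 4]].
At the point, J = [[3.750, 8.000], [20.000, 23.000]] (det J = -73.750).
Solving J·Δ = −F gives Δ = (1.003, -1.970).
Then the next iterate is (u, v)₁ = (3.003, -0.470).
Re-evaluating at (3.003, -0.470): F = (-5.86720, -30.63097), so ‖F‖₂ = 31.188.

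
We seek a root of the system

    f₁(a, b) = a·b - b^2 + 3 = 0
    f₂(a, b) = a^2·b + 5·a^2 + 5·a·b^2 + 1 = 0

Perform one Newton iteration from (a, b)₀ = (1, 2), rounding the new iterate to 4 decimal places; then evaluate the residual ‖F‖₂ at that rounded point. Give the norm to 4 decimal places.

6.1228

At (1, 2): F = (1.0000, 28.0000).
Jacobian J = [[b, a - 2·b], [2·a·b + 10·a + 5·b^2, a^2 + 10·a·b]].
At the point, J = [[2.0000, -3.0000], [34.0000, 21.0000]] (det J = 144.0000).
Solving J·Δ = −F gives Δ = (-0.7292, -0.1528).
Then the next iterate is (a, b)₁ = (0.2708, 1.8472).
Re-evaluating at (0.2708, 1.8472): F = (0.088074, 6.122171), so ‖F‖₂ = 6.1228.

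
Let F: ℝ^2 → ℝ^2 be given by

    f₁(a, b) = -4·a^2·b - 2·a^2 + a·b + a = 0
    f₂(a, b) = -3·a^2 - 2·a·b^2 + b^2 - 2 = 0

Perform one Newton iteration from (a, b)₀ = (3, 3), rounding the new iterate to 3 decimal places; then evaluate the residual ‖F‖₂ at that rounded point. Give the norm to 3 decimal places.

At (3, 3): F = (-114.000, -74.000).
Jacobian J = [[-8·a·b - 4·a + b + 1, -4·a^2 + a], [-6·a - 2·b^2, -4·a·b + 2·b]].
At the point, J = [[-80.000, -33.000], [-36.000, -30.000]] (det J = 1212.000).
Solving J·Δ = −F gives Δ = (-0.807, -1.498).
Then the next iterate is (a, b)₁ = (2.193, 1.502).
Re-evaluating at (2.193, 1.502): F = (-33.02558, -24.06658), so ‖F‖₂ = 40.864.

40.864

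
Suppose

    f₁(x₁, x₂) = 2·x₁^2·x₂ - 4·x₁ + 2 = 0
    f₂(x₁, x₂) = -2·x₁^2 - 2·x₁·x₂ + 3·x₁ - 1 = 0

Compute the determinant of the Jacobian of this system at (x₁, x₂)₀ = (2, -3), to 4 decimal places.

104.0000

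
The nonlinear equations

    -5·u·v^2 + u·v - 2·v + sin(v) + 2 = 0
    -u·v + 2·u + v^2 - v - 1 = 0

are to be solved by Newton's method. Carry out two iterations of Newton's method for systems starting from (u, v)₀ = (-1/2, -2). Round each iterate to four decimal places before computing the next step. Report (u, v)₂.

At (-1/2, -2): F = (16.090703, 3.0000).
Jacobian J = [[-5·v^2 + v, -10·u·v + u + cos(v) - 2], [-v + 2, -u + 2·v - 1]].
At the point, J = [[-22.0000, -12.916147], [4.0000, -4.5000]] (det J = 150.664587).
Solving J·Δ = −F gives Δ = (0.2234, 0.8653).
Then the next iterate is (u, v)₁ = (-0.2766, -1.1347).
Round to (-0.2766, -1.1347) and repeat: F = (5.457524, 0.555186), J = [[-7.572420, -4.992776], [3.1347, -2.9928]].
Δ = (0.3540, 0.5562), so (u, v)₂ = (0.0774, -0.5785).

(0.0774, -0.5785)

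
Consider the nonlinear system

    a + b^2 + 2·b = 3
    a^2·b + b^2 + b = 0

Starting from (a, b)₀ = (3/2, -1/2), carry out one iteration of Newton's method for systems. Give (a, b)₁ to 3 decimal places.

(2.483, 0.767)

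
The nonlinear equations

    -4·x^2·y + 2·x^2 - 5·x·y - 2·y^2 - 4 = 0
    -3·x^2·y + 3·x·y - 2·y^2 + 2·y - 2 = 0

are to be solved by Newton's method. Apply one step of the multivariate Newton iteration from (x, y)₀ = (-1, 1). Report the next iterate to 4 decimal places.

(-1.0000, 0.0000)

At (-1, 1): F = (-3.0000, -8.0000).
Jacobian J = [[-8·x·y + 4·x - 5·y, -4·x^2 - 5·x - 4·y], [-6·x·y + 3·y, -3·x^2 + 3·x - 4·y + 2]].
At the point, J = [[-1.0000, -3.0000], [9.0000, -8.0000]] (det J = 35.0000).
Solving J·Δ = −F gives Δ = (0.0000, -1.0000).
Then the next iterate is (x, y)₁ = (-1.0000, 0.0000).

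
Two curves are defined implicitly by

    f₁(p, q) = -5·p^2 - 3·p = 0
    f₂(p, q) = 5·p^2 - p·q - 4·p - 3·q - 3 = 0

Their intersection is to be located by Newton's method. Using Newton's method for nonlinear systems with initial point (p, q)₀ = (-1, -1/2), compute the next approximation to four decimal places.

(-0.7143, 1.0714)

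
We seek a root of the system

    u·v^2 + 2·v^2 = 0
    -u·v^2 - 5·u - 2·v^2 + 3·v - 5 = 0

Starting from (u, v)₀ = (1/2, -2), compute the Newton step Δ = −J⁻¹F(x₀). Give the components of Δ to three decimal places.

(-2.763, -0.105)

At (1/2, -2): F = (10.000, -23.500).
Jacobian J = [[v^2, 2·u·v + 4·v], [-v^2 - 5, -2·u·v - 4·v + 3]].
At the point, J = [[4.000, -10.000], [-9.000, 13.000]] (det J = -38.000).
Solving J·Δ = −F gives Δ = (-2.763, -0.105).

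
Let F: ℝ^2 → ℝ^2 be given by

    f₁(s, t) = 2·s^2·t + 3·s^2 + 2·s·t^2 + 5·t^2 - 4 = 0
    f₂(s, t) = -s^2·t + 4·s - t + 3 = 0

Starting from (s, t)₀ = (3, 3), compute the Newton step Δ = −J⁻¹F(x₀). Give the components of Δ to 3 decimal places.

(1.096, -3.035)

At (3, 3): F = (176.000, -15.000).
Jacobian J = [[4·s·t + 6·s + 2·t^2, 2·s^2 + 4·s·t + 10·t], [-2·s·t + 4, -s^2 - 1]].
At the point, J = [[72.000, 84.000], [-14.000, -10.000]] (det J = 456.000).
Solving J·Δ = −F gives Δ = (1.096, -3.035).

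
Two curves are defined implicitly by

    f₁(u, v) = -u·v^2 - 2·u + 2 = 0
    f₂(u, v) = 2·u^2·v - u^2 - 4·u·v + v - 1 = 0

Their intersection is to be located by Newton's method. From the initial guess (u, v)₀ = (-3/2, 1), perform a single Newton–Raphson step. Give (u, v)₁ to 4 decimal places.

(2.2037, 2.5370)

At (-3/2, 1): F = (6.5000, 8.2500).
Jacobian J = [[-v^2 - 2, -2·u·v], [4·u·v - 2·u - 4·v, 2·u^2 - 4·u + 1]].
At the point, J = [[-3.0000, 3.0000], [-7.0000, 11.5000]] (det J = -13.5000).
Solving J·Δ = −F gives Δ = (3.7037, 1.5370).
Then the next iterate is (u, v)₁ = (2.2037, 2.5370).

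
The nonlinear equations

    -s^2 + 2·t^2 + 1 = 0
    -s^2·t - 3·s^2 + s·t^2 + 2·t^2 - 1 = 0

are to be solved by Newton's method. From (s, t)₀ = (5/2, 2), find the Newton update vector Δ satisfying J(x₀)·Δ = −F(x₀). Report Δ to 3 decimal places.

At (5/2, 2): F = (2.750, -14.250).
Jacobian J = [[-2·s, 4·t], [-2·s·t - 6·s + t^2, -s^2 + 2·s·t + 4·t]].
At the point, J = [[-5.000, 8.000], [-21.000, 11.750]] (det J = 109.250).
Solving J·Δ = −F gives Δ = (-1.339, -1.181).

(-1.339, -1.181)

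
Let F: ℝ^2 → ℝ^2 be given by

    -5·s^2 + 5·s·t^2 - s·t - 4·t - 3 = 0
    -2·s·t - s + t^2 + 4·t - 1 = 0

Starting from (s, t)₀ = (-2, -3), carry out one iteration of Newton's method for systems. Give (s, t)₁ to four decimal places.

(1.8831, -5.7078)

At (-2, -3): F = (-107.0000, -14.0000).
Jacobian J = [[-10·s + 5·t^2 - t, 10·s·t - s - 4], [-2·t - 1, -2·s + 2·t + 4]].
At the point, J = [[68.0000, 58.0000], [5.0000, 2.0000]] (det J = -154.0000).
Solving J·Δ = −F gives Δ = (3.8831, -2.7078).
Then the next iterate is (s, t)₁ = (1.8831, -5.7078).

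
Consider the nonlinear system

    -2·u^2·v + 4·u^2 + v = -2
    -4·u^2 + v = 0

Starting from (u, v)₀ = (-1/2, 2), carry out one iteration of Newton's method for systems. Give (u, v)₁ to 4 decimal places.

At (-1/2, 2): F = (4.0000, 1.0000).
Jacobian J = [[-4·u·v + 8·u, -2·u^2 + 1], [-8·u, 1]].
At the point, J = [[0.0000, 0.5000], [4.0000, 1.0000]] (det J = -2.0000).
Solving J·Δ = −F gives Δ = (1.7500, -8.0000).
Then the next iterate is (u, v)₁ = (1.2500, -6.0000).

(1.2500, -6.0000)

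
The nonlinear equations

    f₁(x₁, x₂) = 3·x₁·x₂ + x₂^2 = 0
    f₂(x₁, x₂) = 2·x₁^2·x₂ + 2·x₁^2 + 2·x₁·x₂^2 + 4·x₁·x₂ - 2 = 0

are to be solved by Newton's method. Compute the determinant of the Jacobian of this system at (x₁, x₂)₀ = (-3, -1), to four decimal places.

-76.0000

J = [[3·x₂, 3·x₁ + 2·x₂], [4·x₁·x₂ + 4·x₁ + 2·x₂^2 + 4·x₂, 2·x₁^2 + 4·x₁·x₂ + 4·x₁]].
At the point, J = [[-3.0000, -11.0000], [-2.0000, 18.0000]].
det J = -76.0000.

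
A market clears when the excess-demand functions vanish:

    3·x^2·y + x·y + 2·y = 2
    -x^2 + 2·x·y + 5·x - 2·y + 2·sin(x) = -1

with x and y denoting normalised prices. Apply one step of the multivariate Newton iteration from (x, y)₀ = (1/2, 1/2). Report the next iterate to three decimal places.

At (1/2, 1/2): F = (-0.375, 3.70885).
Jacobian J = [[6·x·y + y, 3·x^2 + x + 2], [-2·x + 2·y + 2·cos(x) + 5, 2·x - 2]].
At the point, J = [[2.000, 3.250], [6.75517, -1.000]] (det J = -23.95429).
Solving J·Δ = −F gives Δ = (-0.488, 0.415).
Then the next iterate is (x, y)₁ = (0.012, 0.915).

(0.012, 0.915)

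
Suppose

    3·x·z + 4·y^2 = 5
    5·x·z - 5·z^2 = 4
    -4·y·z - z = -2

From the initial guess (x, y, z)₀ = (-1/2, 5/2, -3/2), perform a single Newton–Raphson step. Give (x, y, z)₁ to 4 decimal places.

(-0.0745, 1.5714, -0.3247)

At (-1/2, 5/2, -3/2): F = (22.2500, -11.5000, 18.5000).
Jacobian J = [[3·z, 8·y, 3·x], [5·z, 0, 5·x - 10·z], [0, -4·z, -4·y - 1]].
At the point, J = [[-4.5000, 20.0000, -1.5000], [-7.5000, 0.0000, 12.5000], [0.0000, 6.0000, -11.0000]] (det J = -1245.0000).
Solving J·Δ = −F gives Δ = (0.4255, -0.9286, 1.1753).
Then the next iterate is (x, y, z)₁ = (-0.0745, 1.5714, -0.3247).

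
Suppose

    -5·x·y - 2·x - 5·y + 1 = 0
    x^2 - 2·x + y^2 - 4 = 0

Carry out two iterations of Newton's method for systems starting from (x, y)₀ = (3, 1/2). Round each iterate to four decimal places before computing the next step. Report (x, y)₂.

At (3, 1/2): F = (-15.0000, -0.7500).
Jacobian J = [[-5·y - 2, -5·x - 5], [2·x - 2, 2·y]].
At the point, J = [[-4.5000, -20.0000], [4.0000, 1.0000]] (det J = 75.5000).
Solving J·Δ = −F gives Δ = (0.3974, -0.8394).
Then the next iterate is (x, y)₁ = (3.3974, -0.3394).
Round to (3.3974, -0.3394) and repeat: F = (1.667588, 0.862719), J = [[-0.3030, -21.9870], [4.7948, -0.6788]].
Δ = (-0.1689, 0.0782), so (x, y)₂ = (3.2285, -0.2612).

(3.2285, -0.2612)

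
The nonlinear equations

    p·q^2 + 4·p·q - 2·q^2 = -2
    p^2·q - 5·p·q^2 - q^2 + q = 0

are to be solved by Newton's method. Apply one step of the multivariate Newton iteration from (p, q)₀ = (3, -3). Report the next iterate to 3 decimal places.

(29.767, 14.550)

At (3, -3): F = (-25.000, -174.000).
Jacobian J = [[q^2 + 4·q, 2·p·q + 4·p - 4·q], [2·p·q - 5·q^2, p^2 - 10·p·q - 2·q + 1]].
At the point, J = [[-3.000, 6.000], [-63.000, 106.000]] (det J = 60.000).
Solving J·Δ = −F gives Δ = (26.767, 17.550).
Then the next iterate is (p, q)₁ = (29.767, 14.550).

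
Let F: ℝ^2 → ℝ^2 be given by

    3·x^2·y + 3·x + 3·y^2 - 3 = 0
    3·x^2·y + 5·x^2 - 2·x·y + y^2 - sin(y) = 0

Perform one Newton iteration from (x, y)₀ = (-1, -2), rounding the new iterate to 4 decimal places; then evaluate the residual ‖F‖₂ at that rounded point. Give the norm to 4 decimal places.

0.0025

At (-1, -2): F = (0.0000, -0.090703).
Jacobian J = [[6·x·y + 3, 3·x^2 + 6·y], [6·x·y + 10·x - 2·y, 3·x^2 - 2·x + 2·y - cos(y)]].
At the point, J = [[15.0000, -9.0000], [6.0000, 1.416147]] (det J = 75.242203).
Solving J·Δ = −F gives Δ = (0.0108, 0.0181).
Then the next iterate is (x, y)₁ = (-0.9892, -1.9819).
Re-evaluating at (-0.9892, -1.9819): F = (-0.001784, -0.001766), so ‖F‖₂ = 0.0025.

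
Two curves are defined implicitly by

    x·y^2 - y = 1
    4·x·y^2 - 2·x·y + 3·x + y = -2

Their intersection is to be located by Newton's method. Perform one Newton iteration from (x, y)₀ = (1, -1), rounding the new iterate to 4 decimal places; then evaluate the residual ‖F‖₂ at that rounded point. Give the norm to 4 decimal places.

At (1, -1): F = (1.0000, 10.0000).
Jacobian J = [[y^2, 2·x·y - 1], [4·y^2 - 2·y + 3, 8·x·y - 2·x + 1]].
At the point, J = [[1.0000, -3.0000], [9.0000, -9.0000]] (det J = 18.0000).
Solving J·Δ = −F gives Δ = (-1.1667, -0.0556).
Then the next iterate is (x, y)₁ = (-0.1667, -1.0556).
Re-evaluating at (-0.1667, -1.0556): F = (-0.130152, -0.650647), so ‖F‖₂ = 0.6635.

0.6635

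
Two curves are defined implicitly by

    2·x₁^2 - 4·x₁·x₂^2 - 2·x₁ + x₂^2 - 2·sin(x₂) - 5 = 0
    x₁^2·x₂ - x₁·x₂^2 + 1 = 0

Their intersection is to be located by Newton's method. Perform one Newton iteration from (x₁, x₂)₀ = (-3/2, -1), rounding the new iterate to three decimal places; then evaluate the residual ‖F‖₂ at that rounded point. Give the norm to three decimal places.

At (-3/2, -1): F = (11.18294, 0.250).
Jacobian J = [[4·x₁ - 4·x₂^2 - 2, -8·x₁·x₂ + 2·x₂ - 2·cos(x₂)], [2·x₁·x₂ - x₂^2, x₁^2 - 2·x₁·x₂]].
At the point, J = [[-12.000, -15.08060], [2.000, -0.750]] (det J = 39.16121).
Solving J·Δ = −F gives Δ = (0.118, 0.648).
Then the next iterate is (x₁, x₂)₁ = (-1.382, -0.352).
Re-evaluating at (-1.382, -0.352): F = (3.08225, 0.49894), so ‖F‖₂ = 3.122.

3.122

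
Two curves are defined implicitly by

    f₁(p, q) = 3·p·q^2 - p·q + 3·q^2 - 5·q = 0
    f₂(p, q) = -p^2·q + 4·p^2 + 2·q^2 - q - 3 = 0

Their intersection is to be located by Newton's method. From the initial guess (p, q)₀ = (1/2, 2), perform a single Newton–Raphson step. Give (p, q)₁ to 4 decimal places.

(0.4176, 1.5059)

At (1/2, 2): F = (7.0000, 3.5000).
Jacobian J = [[3·q^2 - q, 6·p·q - p + 6·q - 5], [-2·p·q + 8·p, -p^2 + 4·q - 1]].
At the point, J = [[10.0000, 12.5000], [2.0000, 6.7500]] (det J = 42.5000).
Solving J·Δ = −F gives Δ = (-0.0824, -0.4941).
Then the next iterate is (p, q)₁ = (0.4176, 1.5059).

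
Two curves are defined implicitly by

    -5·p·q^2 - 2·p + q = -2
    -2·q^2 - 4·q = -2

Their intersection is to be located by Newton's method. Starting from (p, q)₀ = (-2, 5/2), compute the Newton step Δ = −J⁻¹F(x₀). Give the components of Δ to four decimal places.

(-0.1106, -1.4643)

At (-2, 5/2): F = (71.0000, -20.5000).
Jacobian J = [[-5·q^2 - 2, -10·p·q + 1], [0, -4·q - 4]].
At the point, J = [[-33.2500, 51.0000], [0.0000, -14.0000]] (det J = 465.5000).
Solving J·Δ = −F gives Δ = (-0.1106, -1.4643).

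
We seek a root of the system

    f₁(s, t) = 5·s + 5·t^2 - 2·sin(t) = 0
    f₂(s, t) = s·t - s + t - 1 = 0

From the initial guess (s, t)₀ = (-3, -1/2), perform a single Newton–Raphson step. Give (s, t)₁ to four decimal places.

At (-3, -1/2): F = (-12.791149, 3.0000).
Jacobian J = [[5, 10·t - 2·cos(t)], [t - 1, s + 1]].
At the point, J = [[5.0000, -6.755165], [-1.5000, -2.0000]] (det J = -20.132748).
Solving J·Δ = −F gives Δ = (2.2773, -0.2080).
Then the next iterate is (s, t)₁ = (-0.7227, -0.7080).

(-0.7227, -0.7080)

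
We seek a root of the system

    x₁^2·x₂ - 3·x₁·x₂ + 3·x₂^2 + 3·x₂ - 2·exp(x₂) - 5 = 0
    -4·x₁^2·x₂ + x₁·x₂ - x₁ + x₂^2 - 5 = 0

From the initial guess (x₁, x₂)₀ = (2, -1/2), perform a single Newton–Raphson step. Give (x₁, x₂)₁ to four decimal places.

At (2, -1/2): F = (-5.963061, 0.2500).
Jacobian J = [[2·x₁·x₂ - 3·x₂, x₁^2 - 3·x₁ + 6·x₂ - 2·exp(x₂) + 3], [-8·x₁·x₂ + x₂ - 1, -4·x₁^2 + x₁ + 2·x₂]].
At the point, J = [[-0.5000, -3.213061], [6.5000, -15.0000]] (det J = 28.384899).
Solving J·Δ = −F gives Δ = (-3.1795, -1.3611).
Then the next iterate is (x₁, x₂)₁ = (-1.1795, -1.8611).

(-1.1795, -1.8611)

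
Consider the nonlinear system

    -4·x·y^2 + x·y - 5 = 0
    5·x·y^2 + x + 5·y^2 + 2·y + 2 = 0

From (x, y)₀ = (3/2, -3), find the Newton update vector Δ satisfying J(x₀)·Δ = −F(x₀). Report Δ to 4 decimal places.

At (3/2, -3): F = (-63.5000, 110.0000).
Jacobian J = [[-4·y^2 + y, -8·x·y + x], [5·y^2 + 1, 10·x·y + 10·y + 2]].
At the point, J = [[-39.0000, 37.5000], [46.0000, -73.0000]] (det J = 1122.0000).
Solving J·Δ = −F gives Δ = (-0.4550, 1.2201).

(-0.4550, 1.2201)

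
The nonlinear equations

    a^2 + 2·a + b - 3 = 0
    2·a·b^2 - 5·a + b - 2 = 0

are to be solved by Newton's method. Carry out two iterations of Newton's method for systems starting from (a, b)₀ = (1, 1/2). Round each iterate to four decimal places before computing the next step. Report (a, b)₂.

(0.5215, 1.6856)

At (1, 1/2): F = (0.5000, -6.0000).
Jacobian J = [[2·a + 2, 1], [2·b^2 - 5, 4·a·b + 1]].
At the point, J = [[4.0000, 1.0000], [-4.5000, 3.0000]] (det J = 16.5000).
Solving J·Δ = −F gives Δ = (-0.4545, 1.3182).
Then the next iterate is (a, b)₁ = (0.5455, 1.8182).
Round to (0.5455, 1.8182) and repeat: F = (0.206770, 0.697384), J = [[3.0910, 1.0000], [1.611702, 4.967312]].
Δ = (-0.0240, -0.1326), so (a, b)₂ = (0.5215, 1.6856).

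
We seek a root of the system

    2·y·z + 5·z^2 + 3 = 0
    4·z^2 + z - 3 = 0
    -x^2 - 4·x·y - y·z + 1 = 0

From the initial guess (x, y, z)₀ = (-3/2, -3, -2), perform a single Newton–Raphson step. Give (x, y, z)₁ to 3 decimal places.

(-2.088, 0.983, -1.267)

At (-3/2, -3, -2): F = (35.000, 11.000, -25.250).
Jacobian J = [[0, 2·z, 2·y + 10·z], [0, 0, 8·z + 1], [-2·x - 4·y, -4·x - z, -y]].
At the point, J = [[0.000, -4.000, -26.000], [0.000, 0.000, -15.000], [15.000, 8.000, 3.000]] (det J = 900.000).
Solving J·Δ = −F gives Δ = (-0.588, 3.983, 0.733).
Then the next iterate is (x, y, z)₁ = (-2.088, 0.983, -1.267).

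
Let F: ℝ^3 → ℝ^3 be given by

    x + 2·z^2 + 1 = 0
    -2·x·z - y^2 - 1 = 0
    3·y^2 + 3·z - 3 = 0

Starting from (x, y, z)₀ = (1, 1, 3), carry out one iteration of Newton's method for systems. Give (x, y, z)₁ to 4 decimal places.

At (1, 1, 3): F = (20.0000, -8.0000, 9.0000).
Jacobian J = [[1, 0, 4·z], [-2·z, -2·y, -2·x], [0, 6·y, 3]].
At the point, J = [[1.0000, 0.0000, 12.0000], [-6.0000, -2.0000, -2.0000], [0.0000, 6.0000, 3.0000]] (det J = -426.0000).
Solving J·Δ = −F gives Δ = (-0.5634, -0.6901, -1.6197).
Then the next iterate is (x, y, z)₁ = (0.4366, 0.3099, 1.3803).

(0.4366, 0.3099, 1.3803)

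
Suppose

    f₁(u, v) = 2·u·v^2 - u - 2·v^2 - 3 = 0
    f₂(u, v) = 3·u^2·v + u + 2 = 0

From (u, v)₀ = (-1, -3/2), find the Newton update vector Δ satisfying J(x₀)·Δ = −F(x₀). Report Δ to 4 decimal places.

(0.0822, 0.8927)

At (-1, -3/2): F = (-11.0000, -3.5000).
Jacobian J = [[2·v^2 - 1, 4·u·v - 4·v], [6·u·v + 1, 3·u^2]].
At the point, J = [[3.5000, 12.0000], [10.0000, 3.0000]] (det J = -109.5000).
Solving J·Δ = −F gives Δ = (0.0822, 0.8927).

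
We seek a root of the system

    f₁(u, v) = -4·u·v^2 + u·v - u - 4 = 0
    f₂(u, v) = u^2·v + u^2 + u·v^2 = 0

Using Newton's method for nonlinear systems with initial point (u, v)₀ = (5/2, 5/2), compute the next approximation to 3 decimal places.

At (5/2, 5/2): F = (-62.750, 37.500).
Jacobian J = [[-4·v^2 + v - 1, -8·u·v + u], [2·u·v + 2·u + v^2, u^2 + 2·u·v]].
At the point, J = [[-23.500, -47.500], [23.750, 18.750]] (det J = 687.500).
Solving J·Δ = −F gives Δ = (-0.880, -0.886).
Then the next iterate is (u, v)₁ = (1.620, 1.614).

(1.620, 1.614)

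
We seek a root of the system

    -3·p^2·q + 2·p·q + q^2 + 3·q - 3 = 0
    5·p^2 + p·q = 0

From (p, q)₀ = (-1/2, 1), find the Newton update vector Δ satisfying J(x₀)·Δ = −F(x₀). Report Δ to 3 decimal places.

At (-1/2, 1): F = (-0.750, 0.750).
Jacobian J = [[-6·p·q + 2·q, -3·p^2 + 2·p + 2·q + 3], [10·p + q, p]].
At the point, J = [[5.000, 3.250], [-4.000, -0.500]] (det J = 10.500).
Solving J·Δ = −F gives Δ = (0.196, -0.071).

(0.196, -0.071)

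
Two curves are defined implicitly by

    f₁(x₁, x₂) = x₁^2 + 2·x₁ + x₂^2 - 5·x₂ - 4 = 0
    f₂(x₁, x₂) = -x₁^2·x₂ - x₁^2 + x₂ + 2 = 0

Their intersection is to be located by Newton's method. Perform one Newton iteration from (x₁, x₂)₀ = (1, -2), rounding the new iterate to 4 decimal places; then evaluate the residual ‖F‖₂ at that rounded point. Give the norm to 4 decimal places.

At (1, -2): F = (13.0000, 1.0000).
Jacobian J = [[2·x₁ + 2, 2·x₂ - 5], [-2·x₁·x₂ - 2·x₁, -x₁^2 + 1]].
At the point, J = [[4.0000, -9.0000], [2.0000, 0.0000]] (det J = 18.0000).
Solving J·Δ = −F gives Δ = (-0.5000, 1.2222).
Then the next iterate is (x₁, x₂)₁ = (0.5000, -0.7778).
Re-evaluating at (0.5000, -0.7778): F = (1.743973, 1.166650), so ‖F‖₂ = 2.0982.

2.0982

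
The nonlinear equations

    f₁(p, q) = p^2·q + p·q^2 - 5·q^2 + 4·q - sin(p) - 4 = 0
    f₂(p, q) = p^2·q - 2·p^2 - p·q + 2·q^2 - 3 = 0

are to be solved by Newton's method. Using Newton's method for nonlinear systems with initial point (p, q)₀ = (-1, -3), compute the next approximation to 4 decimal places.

At (-1, -3): F = (-72.158529, 7.0000).
Jacobian J = [[2·p·q + q^2 - cos(p), p^2 + 2·p·q - 10·q + 4], [2·p·q - 4·p - q, p^2 - p + 4·q]].
At the point, J = [[14.459698, 41.0000], [13.0000, -10.0000]] (det J = -677.596977).
Solving J·Δ = −F gives Δ = (0.6414, 1.5338).
Then the next iterate is (p, q)₁ = (-0.3586, -1.4662).

(-0.3586, -1.4662)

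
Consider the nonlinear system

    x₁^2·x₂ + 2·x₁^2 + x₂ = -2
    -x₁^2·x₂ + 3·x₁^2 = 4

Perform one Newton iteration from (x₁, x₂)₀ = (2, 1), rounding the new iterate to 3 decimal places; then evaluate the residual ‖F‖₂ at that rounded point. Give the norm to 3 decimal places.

4.823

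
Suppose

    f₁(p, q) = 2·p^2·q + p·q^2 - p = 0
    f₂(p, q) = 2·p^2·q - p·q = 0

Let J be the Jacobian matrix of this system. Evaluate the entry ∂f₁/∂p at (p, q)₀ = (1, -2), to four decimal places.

∂f₁/∂p = 4·p·q + q^2 - 1.
At (1, -2) this is -5.0000.

-5.0000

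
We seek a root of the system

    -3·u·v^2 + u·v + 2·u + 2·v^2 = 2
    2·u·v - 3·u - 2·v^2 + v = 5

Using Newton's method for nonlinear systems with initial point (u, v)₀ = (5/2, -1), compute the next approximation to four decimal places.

At (5/2, -1): F = (-5.0000, -20.5000).
Jacobian J = [[-3·v^2 + v + 2, -6·u·v + u + 4·v], [2·v - 3, 2·u - 4·v + 1]].
At the point, J = [[-2.0000, 13.5000], [-5.0000, 10.0000]] (det J = 47.5000).
Solving J·Δ = −F gives Δ = (-4.7737, -0.3368).
Then the next iterate is (u, v)₁ = (-2.2737, -1.3368).

(-2.2737, -1.3368)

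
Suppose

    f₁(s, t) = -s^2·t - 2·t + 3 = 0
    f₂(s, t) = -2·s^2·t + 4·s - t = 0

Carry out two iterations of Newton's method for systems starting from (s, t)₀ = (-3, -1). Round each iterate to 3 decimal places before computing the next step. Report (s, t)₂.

(2.941, -1.921)

At (-3, -1): F = (14.000, 7.000).
Jacobian J = [[-2·s·t, -s^2 - 2], [-4·s·t + 4, -2·s^2 - 1]].
At the point, J = [[-6.000, -11.000], [-8.000, -19.000]] (det J = 26.000).
Solving J·Δ = −F gives Δ = (7.269, -2.692).
Then the next iterate is (s, t)₁ = (4.269, -3.692).
Round to (4.269, -3.692) and repeat: F = (77.66834, 155.33668), J = [[31.52230, -20.22436], [67.04459, -37.44872]].
Δ = (-1.328, 1.771), so (s, t)₂ = (2.941, -1.921).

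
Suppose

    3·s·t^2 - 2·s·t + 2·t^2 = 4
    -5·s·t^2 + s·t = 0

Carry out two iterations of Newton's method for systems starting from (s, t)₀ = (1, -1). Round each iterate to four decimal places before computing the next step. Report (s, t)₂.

At (1, -1): F = (3.0000, -6.0000).
Jacobian J = [[3·t^2 - 2·t, 6·s·t - 2·s + 4·t], [-5·t^2 + t, -10·s·t + s]].
At the point, J = [[5.0000, -12.0000], [-6.0000, 11.0000]] (det J = -17.0000).
Solving J·Δ = −F gives Δ = (-2.2941, -0.7059).
Then the next iterate is (s, t)₁ = (-1.2941, -1.7059).
Round to (-1.2941, -1.7059) and repeat: F = (-13.892882, 21.037374), J = [[12.142084, 9.010231], [-16.256374, -23.370152]].
Δ = (0.9843, 0.2155), so (s, t)₂ = (-0.3098, -1.4904).

(-0.3098, -1.4904)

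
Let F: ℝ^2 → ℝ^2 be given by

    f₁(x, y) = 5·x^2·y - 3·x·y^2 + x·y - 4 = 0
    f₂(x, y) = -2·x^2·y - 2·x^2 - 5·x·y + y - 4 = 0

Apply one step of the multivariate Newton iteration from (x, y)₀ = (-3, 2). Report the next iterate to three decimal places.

(-2.049, 1.367)

At (-3, 2): F = (116.000, -26.000).
Jacobian J = [[10·x·y - 3·y^2 + y, 5·x^2 - 6·x·y + x], [-4·x·y - 4·x - 5·y, -2·x^2 - 5·x + 1]].
At the point, J = [[-70.000, 78.000], [26.000, -2.000]] (det J = -1888.000).
Solving J·Δ = −F gives Δ = (0.951, -0.633).
Then the next iterate is (x, y)₁ = (-2.049, 1.367).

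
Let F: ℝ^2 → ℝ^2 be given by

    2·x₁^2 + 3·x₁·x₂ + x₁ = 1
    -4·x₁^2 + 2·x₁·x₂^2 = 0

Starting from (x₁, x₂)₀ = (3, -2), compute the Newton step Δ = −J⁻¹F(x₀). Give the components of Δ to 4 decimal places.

(2.5000, -2.1667)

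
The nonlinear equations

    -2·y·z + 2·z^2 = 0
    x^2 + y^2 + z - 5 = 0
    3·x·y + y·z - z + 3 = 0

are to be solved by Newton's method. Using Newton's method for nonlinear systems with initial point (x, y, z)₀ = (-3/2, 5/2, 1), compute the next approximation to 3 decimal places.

(6.500, 10.000, -17.000)

At (-3/2, 5/2, 1): F = (-3.000, 4.500, -6.750).
Jacobian J = [[0, -2·z, -2·y + 4·z], [2·x, 2·y, 1], [3·y, 3·x + z, y - 1]].
At the point, J = [[0.000, -2.000, -1.000], [-3.000, 5.000, 1.000], [7.500, -3.500, 1.500]] (det J = 3.000).
Solving J·Δ = −F gives Δ = (8.000, 7.500, -18.000).
Then the next iterate is (x, y, z)₁ = (6.500, 10.000, -17.000).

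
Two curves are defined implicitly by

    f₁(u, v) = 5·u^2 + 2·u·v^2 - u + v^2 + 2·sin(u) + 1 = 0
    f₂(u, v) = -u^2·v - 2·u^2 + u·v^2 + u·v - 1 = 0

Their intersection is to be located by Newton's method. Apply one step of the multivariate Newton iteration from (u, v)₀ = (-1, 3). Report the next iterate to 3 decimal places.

At (-1, 3): F = (-3.68294, -18.000).
Jacobian J = [[10·u + 2·v^2 + 2·cos(u) - 1, 4·u·v + 2·v], [-2·u·v - 4·u + v^2 + v, -u^2 + 2·u·v + u]].
At the point, J = [[8.08060, -6.000], [22.000, -8.000]] (det J = 67.35516).
Solving J·Δ = −F gives Δ = (1.166, 0.957).
Then the next iterate is (u, v)₁ = (0.166, 3.957).

(0.166, 3.957)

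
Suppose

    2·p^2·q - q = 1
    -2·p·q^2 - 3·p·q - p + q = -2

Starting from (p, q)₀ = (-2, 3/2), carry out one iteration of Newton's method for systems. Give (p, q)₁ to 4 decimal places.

(-1.8987, 0.3165)

At (-2, 3/2): F = (9.5000, 23.5000).
Jacobian J = [[4·p·q, 2·p^2 - 1], [-2·q^2 - 3·q - 1, -4·p·q - 3·p + 1]].
At the point, J = [[-12.0000, 7.0000], [-10.0000, 19.0000]] (det J = -158.0000).
Solving J·Δ = −F gives Δ = (0.1013, -1.1835).
Then the next iterate is (p, q)₁ = (-1.8987, 0.3165).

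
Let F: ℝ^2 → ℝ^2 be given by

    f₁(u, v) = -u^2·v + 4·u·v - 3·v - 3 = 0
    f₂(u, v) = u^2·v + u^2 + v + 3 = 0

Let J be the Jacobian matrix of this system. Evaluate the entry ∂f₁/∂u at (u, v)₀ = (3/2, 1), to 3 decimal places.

∂f₁/∂u = -2·u·v + 4·v.
At (3/2, 1) this is 1.000.

1.000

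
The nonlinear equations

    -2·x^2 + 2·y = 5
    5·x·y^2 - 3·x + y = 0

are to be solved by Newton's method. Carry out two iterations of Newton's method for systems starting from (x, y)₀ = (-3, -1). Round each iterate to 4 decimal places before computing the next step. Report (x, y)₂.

(1.3992, -0.9771)

At (-3, -1): F = (-25.0000, -7.0000).
Jacobian J = [[-4·x, 2], [5·y^2 - 3, 10·x·y + 1]].
At the point, J = [[12.0000, 2.0000], [2.0000, 31.0000]] (det J = 368.0000).
Solving J·Δ = −F gives Δ = (2.0679, 0.0924).
Then the next iterate is (x, y)₁ = (-0.9321, -0.9076).
Round to (-0.9321, -0.9076) and repeat: F = (-8.552821, -1.950330), J = [[3.7284, 2.0000], [1.118689, 9.459740]].
Δ = (2.3313, -0.0695), so (x, y)₂ = (1.3992, -0.9771).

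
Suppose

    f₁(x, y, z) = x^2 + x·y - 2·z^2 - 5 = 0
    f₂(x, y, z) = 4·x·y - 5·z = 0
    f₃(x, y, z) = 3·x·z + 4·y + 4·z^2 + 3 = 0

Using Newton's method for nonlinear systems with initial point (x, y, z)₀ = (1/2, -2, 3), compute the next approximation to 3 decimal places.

At (1/2, -2, 3): F = (-23.750, -19.000, 35.500).
Jacobian J = [[2·x + y, x, -4·z], [4·y, 4·x, -5], [3·z, 4, 3·x + 8·z]].
At the point, J = [[-1.000, 0.500, -12.000], [-8.000, 2.000, -5.000], [9.000, 4.000, 25.500]] (det J = 608.500).
Solving J·Δ = −F gives Δ = (-0.380, 3.473, -1.803).
Then the next iterate is (x, y, z)₁ = (0.120, 1.473, 1.197).

(0.120, 1.473, 1.197)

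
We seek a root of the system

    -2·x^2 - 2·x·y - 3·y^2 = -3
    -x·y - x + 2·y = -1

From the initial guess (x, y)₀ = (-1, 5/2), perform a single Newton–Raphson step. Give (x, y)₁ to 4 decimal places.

(0.7577, 1.3840)

At (-1, 5/2): F = (-12.7500, 9.5000).
Jacobian J = [[-4·x - 2·y, -2·x - 6·y], [-y - 1, -x + 2]].
At the point, J = [[-1.0000, -13.0000], [-3.5000, 3.0000]] (det J = -48.5000).
Solving J·Δ = −F gives Δ = (1.7577, -1.1160).
Then the next iterate is (x, y)₁ = (0.7577, 1.3840).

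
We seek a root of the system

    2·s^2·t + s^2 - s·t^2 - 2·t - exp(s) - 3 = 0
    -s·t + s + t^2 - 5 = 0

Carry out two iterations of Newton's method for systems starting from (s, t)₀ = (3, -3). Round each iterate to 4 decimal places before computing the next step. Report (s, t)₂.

At (3, -3): F = (-89.085537, 16.0000).
Jacobian J = [[4·s·t + 2·s - t^2 - exp(s), 2·s^2 - 2·s·t - 2], [-t + 1, -s + 2·t]].
At the point, J = [[-59.085537, 34.0000], [4.0000, -9.0000]] (det J = 395.769832).
Solving J·Δ = −F gives Δ = (-0.6513, 1.4883).
Then the next iterate is (s, t)₁ = (2.3487, -1.5117).
Round to (2.3487, -1.5117) and repeat: F = (-26.977750, 3.184467), J = [[-22.261903, 16.133843], [2.5117, -5.3721]].
Δ = (-1.1831, 0.0396), so (s, t)₂ = (1.1656, -1.4721).

(1.1656, -1.4721)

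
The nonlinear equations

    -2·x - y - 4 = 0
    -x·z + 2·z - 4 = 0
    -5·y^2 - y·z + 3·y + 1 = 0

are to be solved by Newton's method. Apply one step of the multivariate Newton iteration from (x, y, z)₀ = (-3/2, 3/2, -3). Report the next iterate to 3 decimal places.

At (-3/2, 3/2, -3): F = (-2.500, -14.500, -1.250).
Jacobian J = [[-2, -1, 0], [-z, 0, -x + 2], [0, -10·y - z + 3, -y]].
At the point, J = [[-2.000, -1.000, 0.000], [3.000, 0.000, 3.500], [0.000, -9.000, -1.500]] (det J = -67.500).
Solving J·Δ = −F gives Δ = (-0.780, -0.941, 4.811).
Then the next iterate is (x, y, z)₁ = (-2.280, 0.559, 1.811).

(-2.280, 0.559, 1.811)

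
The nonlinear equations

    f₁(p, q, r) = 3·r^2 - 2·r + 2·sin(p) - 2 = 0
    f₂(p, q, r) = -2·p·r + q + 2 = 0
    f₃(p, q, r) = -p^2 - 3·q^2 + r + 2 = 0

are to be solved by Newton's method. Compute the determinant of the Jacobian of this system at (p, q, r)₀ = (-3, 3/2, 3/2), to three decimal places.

J = [[2·cos(p), 0, 6·r - 2], [-2·r, 1, -2·p], [-2·p, -6·q, 1]].
At the point, J = [[-1.97998, 0.000, 7.000], [-3.000, 1.000, 6.000], [6.000, -9.000, 1.000]].
det J = 38.101.

38.101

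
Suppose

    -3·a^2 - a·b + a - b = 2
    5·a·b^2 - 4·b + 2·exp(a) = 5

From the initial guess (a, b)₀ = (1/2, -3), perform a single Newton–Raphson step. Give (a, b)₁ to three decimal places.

(0.379, -1.580)

At (1/2, -3): F = (2.250, 32.79744).
Jacobian J = [[-6·a - b + 1, -a - 1], [5·b^2 + 2·exp(a), 10·a·b - 4]].
At the point, J = [[1.000, -1.500], [48.29744, -19.000]] (det J = 53.44616).
Solving J·Δ = −F gives Δ = (-0.121, 1.420).
Then the next iterate is (a, b)₁ = (0.379, -1.580).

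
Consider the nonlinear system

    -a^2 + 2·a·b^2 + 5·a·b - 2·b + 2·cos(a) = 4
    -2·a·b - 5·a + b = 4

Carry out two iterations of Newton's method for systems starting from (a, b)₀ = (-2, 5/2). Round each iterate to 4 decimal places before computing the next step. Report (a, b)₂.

(-0.8622, -1.4193)

At (-2, 5/2): F = (-63.832294, 18.5000).
Jacobian J = [[-2·a + 2·b^2 + 5·b - 2·sin(a), 4·a·b + 5·a - 2], [-2·b - 5, -2·a + 1]].
At the point, J = [[30.818595, -32.0000], [-10.0000, 5.0000]] (det J = -165.907026).
Solving J·Δ = −F gives Δ = (1.6445, -0.4109).
Then the next iterate is (a, b)₁ = (-0.3555, 2.0891).
Round to (-0.3555, 2.0891) and repeat: F = (-13.246055, 1.351950), J = [[20.581296, -6.748200], [-9.1782, 1.7110]].
Δ = (-0.5067, -3.5084), so (a, b)₂ = (-0.8622, -1.4193).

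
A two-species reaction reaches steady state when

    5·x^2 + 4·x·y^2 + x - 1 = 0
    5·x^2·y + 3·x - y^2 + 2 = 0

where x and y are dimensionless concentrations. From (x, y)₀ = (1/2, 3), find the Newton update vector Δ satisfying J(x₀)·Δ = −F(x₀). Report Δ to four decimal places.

(-0.1638, -0.9892)

At (1/2, 3): F = (18.7500, -1.7500).
Jacobian J = [[10·x + 4·y^2 + 1, 8·x·y], [10·x·y + 3, 5·x^2 - 2·y]].
At the point, J = [[42.0000, 12.0000], [18.0000, -4.7500]] (det J = -415.5000).
Solving J·Δ = −F gives Δ = (-0.1638, -0.9892).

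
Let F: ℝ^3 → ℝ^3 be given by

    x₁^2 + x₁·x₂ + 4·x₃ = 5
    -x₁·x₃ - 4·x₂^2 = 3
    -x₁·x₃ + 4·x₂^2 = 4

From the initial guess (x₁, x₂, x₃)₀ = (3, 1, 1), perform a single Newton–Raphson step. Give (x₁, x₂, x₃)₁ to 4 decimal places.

(2.8199, 0.5625, -1.1066)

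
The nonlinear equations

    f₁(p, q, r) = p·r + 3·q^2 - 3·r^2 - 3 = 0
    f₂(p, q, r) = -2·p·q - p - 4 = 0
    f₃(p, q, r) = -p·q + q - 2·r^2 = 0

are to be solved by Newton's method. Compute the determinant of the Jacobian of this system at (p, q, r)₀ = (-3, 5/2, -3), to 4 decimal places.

729.0000

J = [[r, 6·q, p - 6·r], [-2·q - 1, -2·p, 0], [-q, -p + 1, -4·r]].
At the point, J = [[-3.0000, 15.0000, 15.0000], [-6.0000, 6.0000, 0.0000], [-2.5000, 4.0000, 12.0000]].
det J = 729.0000.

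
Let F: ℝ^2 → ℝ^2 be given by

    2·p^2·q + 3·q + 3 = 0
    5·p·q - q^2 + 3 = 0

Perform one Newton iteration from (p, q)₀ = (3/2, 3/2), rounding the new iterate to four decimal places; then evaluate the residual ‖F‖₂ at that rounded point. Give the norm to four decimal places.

7.8009

At (3/2, 3/2): F = (14.2500, 12.0000).
Jacobian J = [[4·p·q, 2·p^2 + 3], [5·q, 5·p - 2·q]].
At the point, J = [[9.0000, 7.5000], [7.5000, 4.5000]] (det J = -15.7500).
Solving J·Δ = −F gives Δ = (-1.6429, 0.0714).
Then the next iterate is (p, q)₁ = (-0.1429, 1.5714).
Re-evaluating at (-0.1429, 1.5714): F = (7.778377, -0.592063), so ‖F‖₂ = 7.8009.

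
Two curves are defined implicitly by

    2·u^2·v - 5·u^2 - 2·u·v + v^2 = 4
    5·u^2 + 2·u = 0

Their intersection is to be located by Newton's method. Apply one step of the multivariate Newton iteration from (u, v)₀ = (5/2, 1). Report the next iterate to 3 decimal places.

(1.157, 1.413)

At (5/2, 1): F = (-26.750, 36.250).
Jacobian J = [[4·u·v - 10·u - 2·v, 2·u^2 - 2·u + 2·v], [10·u + 2, 0]].
At the point, J = [[-17.000, 9.500], [27.000, 0.000]] (det J = -256.500).
Solving J·Δ = −F gives Δ = (-1.343, 0.413).
Then the next iterate is (u, v)₁ = (1.157, 1.413).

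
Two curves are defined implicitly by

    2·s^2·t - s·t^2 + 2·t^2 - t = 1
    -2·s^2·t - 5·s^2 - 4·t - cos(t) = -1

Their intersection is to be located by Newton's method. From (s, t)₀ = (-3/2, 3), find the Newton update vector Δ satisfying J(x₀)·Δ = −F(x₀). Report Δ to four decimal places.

At (-3/2, 3): F = (41.0000, -34.760008).
Jacobian J = [[4·s·t - t^2, 2·s^2 - 2·s·t + 4·t - 1], [-4·s·t - 10·s, -2·s^2 + sin(t) - 4]].
At the point, J = [[-27.0000, 24.5000], [33.0000, -8.358880]] (det J = -582.810240).
Solving J·Δ = −F gives Δ = (0.8732, -0.7112).

(0.8732, -0.7112)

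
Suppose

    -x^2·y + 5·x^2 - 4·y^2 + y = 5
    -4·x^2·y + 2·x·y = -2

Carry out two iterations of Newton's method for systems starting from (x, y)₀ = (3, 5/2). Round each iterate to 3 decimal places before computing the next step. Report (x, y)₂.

(1.515, 1.252)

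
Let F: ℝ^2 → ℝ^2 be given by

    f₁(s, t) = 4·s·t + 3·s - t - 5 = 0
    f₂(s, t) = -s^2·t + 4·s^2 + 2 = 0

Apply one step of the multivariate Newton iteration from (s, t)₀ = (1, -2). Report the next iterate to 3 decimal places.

(0.484, -0.194)

At (1, -2): F = (-8.000, 8.000).
Jacobian J = [[4·t + 3, 4·s - 1], [-2·s·t + 8·s, -s^2]].
At the point, J = [[-5.000, 3.000], [12.000, -1.000]] (det J = -31.000).
Solving J·Δ = −F gives Δ = (-0.516, 1.806).
Then the next iterate is (s, t)₁ = (0.484, -0.194).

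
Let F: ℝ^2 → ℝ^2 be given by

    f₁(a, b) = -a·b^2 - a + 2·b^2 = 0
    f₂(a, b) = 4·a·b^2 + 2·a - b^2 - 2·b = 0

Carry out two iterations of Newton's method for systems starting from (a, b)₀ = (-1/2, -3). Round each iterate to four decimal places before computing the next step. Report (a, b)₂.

(-0.7136, -0.5718)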